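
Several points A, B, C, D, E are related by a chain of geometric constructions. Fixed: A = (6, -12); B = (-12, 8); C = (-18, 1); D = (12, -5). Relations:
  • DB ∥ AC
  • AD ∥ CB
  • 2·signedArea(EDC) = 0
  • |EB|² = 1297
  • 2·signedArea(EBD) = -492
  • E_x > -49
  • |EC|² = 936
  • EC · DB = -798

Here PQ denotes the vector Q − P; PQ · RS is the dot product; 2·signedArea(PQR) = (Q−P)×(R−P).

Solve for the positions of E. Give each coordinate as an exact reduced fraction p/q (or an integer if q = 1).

E = (-48, 7)

1. E_x = -48  [2·signedArea(EDC) = 0 ∩ 2·signedArea(EBD) = -492]
2. E_y = 7  [2·signedArea(EDC) = 0 ∩ 2·signedArea(EBD) = -492]
   → E = (-48, 7)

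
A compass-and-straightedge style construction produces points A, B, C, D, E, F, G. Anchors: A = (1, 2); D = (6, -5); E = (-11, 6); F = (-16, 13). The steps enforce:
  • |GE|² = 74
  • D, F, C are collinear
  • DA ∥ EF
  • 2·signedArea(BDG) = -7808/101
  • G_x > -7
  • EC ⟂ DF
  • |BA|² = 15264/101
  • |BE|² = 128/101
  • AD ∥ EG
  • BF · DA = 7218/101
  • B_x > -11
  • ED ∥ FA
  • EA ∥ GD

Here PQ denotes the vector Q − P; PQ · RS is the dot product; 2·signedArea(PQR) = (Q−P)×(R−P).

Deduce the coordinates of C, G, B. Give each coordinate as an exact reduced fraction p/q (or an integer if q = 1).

1. C_x = -967/101  [D, F, C are collinear ∩ EC ⟂ DF]
2. C_y = 782/101  [D, F, C are collinear ∩ EC ⟂ DF]
   → C = (-967/101, 782/101)
3. G_x = -6  [EA ∥ GD ∩ AD ∥ EG]
4. G_y = -1  [EA ∥ GD ∩ AD ∥ EG]
   → G = (-6, -1)
5. B_x = -1039/101  [BF · DA = 7218/101 ∩ 2·signedArea(BDG) = -7808/101]
6. B_y = 694/101  [BF · DA = 7218/101 ∩ 2·signedArea(BDG) = -7808/101]
   → B = (-1039/101, 694/101)

B = (-1039/101, 694/101)
C = (-967/101, 782/101)
G = (-6, -1)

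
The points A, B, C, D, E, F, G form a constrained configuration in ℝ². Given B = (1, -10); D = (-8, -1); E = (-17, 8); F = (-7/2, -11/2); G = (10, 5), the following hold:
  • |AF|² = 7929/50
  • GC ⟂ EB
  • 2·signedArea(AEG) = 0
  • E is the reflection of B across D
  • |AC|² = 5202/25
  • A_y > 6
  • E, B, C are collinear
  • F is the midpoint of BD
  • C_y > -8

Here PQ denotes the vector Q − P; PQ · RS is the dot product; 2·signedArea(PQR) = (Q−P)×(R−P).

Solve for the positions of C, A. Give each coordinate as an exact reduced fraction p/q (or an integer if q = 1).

1. C_x = -2  [E, B, C are collinear ∩ GC ⟂ EB]
2. C_y = -7  [E, B, C are collinear ∩ GC ⟂ EB]
   → C = (-2, -7)
3. A_x = -31/5  [line 3·x + 27·y + -165 = 0 ∩ |AC|² = 5202/25]
4. A_y = 34/5  [line 3·x + 27·y + -165 = 0 ∩ |AC|² = 5202/25]
   → A = (-31/5, 34/5)

A = (-31/5, 34/5)
C = (-2, -7)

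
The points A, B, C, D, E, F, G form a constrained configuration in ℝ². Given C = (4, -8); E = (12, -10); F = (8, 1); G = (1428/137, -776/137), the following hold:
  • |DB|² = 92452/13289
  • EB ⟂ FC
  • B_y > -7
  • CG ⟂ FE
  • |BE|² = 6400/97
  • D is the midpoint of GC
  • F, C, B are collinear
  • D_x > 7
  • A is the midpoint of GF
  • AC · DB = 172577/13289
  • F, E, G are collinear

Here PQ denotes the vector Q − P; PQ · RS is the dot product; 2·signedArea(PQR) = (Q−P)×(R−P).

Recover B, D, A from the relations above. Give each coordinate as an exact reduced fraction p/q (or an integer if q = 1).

A = (1262/137, -639/274)
B = (444/97, -650/97)
D = (988/137, -936/137)

1. B_x = 444/97  [F, C, B are collinear ∩ EB ⟂ FC]
2. B_y = -650/97  [F, C, B are collinear ∩ EB ⟂ FC]
   → B = (444/97, -650/97)
3. D_x = 988/137  [D is the midpoint of GC]
4. D_y = -936/137  [D is the midpoint of GC]
   → D = (988/137, -936/137)
5. A_x = 1262/137  [A is the midpoint of GF]
6. A_y = -639/274  [A is the midpoint of GF]
   → A = (1262/137, -639/274)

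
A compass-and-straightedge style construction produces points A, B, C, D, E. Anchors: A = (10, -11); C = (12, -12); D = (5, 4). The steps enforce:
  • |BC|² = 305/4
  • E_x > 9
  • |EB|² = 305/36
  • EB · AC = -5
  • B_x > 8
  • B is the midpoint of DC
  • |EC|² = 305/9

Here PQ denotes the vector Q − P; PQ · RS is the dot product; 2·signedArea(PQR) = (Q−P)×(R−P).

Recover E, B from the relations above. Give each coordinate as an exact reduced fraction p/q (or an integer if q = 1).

B = (17/2, -4)
E = (29/3, -20/3)

1. B_x = 17/2  [B is the midpoint of DC]
2. B_y = -4  [B is the midpoint of DC]
   → B = (17/2, -4)
3. E_x = 29/3  [line -2·x + 1·y + 26 = 0 ∩ |EC|² = 305/9]
4. E_y = -20/3  [line -2·x + 1·y + 26 = 0 ∩ |EC|² = 305/9]
   → E = (29/3, -20/3)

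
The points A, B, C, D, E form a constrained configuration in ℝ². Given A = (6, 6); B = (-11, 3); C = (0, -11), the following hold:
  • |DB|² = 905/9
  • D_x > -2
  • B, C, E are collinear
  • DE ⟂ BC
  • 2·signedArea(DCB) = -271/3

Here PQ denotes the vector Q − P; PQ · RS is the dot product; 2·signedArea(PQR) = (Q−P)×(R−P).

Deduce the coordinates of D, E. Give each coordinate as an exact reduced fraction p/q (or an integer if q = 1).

D = (-5/3, -2/3)
E = (-1793/317, -1205/317)

1. D_x = -5/3  [line -14·x + -11·y + -92/3 = 0 ∩ |DB|² = 905/9]
2. D_y = -2/3  [line -14·x + -11·y + -92/3 = 0 ∩ |DB|² = 905/9]
   → D = (-5/3, -2/3)
3. E_x = -1793/317  [B, C, E are collinear ∩ DE ⟂ BC]
4. E_y = -1205/317  [B, C, E are collinear ∩ DE ⟂ BC]
   → E = (-1793/317, -1205/317)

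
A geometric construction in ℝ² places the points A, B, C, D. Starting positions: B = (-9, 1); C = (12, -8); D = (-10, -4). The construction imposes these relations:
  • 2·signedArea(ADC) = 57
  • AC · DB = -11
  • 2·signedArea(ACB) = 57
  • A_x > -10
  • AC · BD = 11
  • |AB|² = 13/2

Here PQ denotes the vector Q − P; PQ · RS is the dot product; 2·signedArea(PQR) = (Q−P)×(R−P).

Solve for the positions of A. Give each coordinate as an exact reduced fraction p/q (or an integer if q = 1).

1. A_x = -19/2  [2·signedArea(ADC) = 57 ∩ AC · DB = -11]
2. A_y = -3/2  [2·signedArea(ADC) = 57 ∩ AC · DB = -11]
   → A = (-19/2, -3/2)

A = (-19/2, -3/2)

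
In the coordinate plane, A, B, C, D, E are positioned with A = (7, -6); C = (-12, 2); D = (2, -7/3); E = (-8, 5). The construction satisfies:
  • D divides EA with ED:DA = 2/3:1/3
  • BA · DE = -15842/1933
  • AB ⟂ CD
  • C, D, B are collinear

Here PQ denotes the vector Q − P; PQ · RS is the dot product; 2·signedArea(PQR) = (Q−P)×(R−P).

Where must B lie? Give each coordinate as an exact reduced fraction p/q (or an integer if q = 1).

B = (14688/1933, -7860/1933)

1. B_x = 14688/1933  [C, D, B are collinear ∩ AB ⟂ CD]
2. B_y = -7860/1933  [C, D, B are collinear ∩ AB ⟂ CD]
   → B = (14688/1933, -7860/1933)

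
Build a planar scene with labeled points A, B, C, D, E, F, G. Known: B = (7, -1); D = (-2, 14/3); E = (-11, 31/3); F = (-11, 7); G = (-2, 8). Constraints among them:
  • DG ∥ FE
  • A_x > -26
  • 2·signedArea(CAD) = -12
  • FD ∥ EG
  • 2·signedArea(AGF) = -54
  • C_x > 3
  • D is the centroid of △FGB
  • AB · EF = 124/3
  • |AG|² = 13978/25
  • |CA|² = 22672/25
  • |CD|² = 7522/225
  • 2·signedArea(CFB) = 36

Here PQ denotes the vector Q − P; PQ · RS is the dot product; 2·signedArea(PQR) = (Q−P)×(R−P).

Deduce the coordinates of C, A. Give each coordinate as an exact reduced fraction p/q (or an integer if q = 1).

1. C_x = 17/5  [line 8·x + 18·y + -74 = 0 ∩ |CD|² = 7522/225]
2. C_y = 13/5  [line 8·x + 18·y + -74 = 0 ∩ |CD|² = 7522/225]
   → C = (17/5, 13/5)
3. A_x = -127/5  [2·signedArea(AGF) = -54 ∩ AB · EF = 124/3]
4. A_y = 57/5  [2·signedArea(AGF) = -54 ∩ AB · EF = 124/3]
   → A = (-127/5, 57/5)

A = (-127/5, 57/5)
C = (17/5, 13/5)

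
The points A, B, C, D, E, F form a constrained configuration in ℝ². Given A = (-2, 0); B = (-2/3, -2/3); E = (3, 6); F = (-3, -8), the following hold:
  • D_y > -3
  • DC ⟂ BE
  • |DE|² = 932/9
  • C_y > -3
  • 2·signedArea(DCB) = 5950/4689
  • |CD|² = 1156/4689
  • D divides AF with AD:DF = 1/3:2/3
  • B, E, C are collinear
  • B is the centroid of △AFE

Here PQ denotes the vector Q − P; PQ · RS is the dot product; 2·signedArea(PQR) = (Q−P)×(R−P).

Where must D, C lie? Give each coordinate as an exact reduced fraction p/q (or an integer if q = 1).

1. D_x = -7/3  [D divides AF with AD:DF = 1/3:2/3]
2. D_y = -8/3  [D divides AF with AD:DF = 1/3:2/3]
   → D = (-7/3, -8/3)
3. C_x = -989/521  [B, E, C are collinear ∩ DC ⟂ BE]
4. C_y = -1514/521  [B, E, C are collinear ∩ DC ⟂ BE]
   → C = (-989/521, -1514/521)

C = (-989/521, -1514/521)
D = (-7/3, -8/3)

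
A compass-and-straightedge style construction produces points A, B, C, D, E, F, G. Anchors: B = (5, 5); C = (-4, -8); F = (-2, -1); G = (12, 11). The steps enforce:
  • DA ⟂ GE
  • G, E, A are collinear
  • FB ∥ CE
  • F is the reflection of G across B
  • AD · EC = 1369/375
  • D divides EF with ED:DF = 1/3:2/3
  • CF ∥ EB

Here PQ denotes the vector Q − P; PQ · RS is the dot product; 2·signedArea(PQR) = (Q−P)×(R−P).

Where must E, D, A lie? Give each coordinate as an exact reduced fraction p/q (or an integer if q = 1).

A = (327/125, -958/375)
D = (4/3, -5/3)
E = (3, -2)

1. E_x = 3  [CF ∥ EB ∩ FB ∥ CE]
2. E_y = -2  [CF ∥ EB ∩ FB ∥ CE]
   → E = (3, -2)
3. D_x = 4/3  [D divides EF with ED:DF = 1/3:2/3]
4. D_y = -5/3  [D divides EF with ED:DF = 1/3:2/3]
   → D = (4/3, -5/3)
5. A_x = 327/125  [G, E, A are collinear ∩ DA ⟂ GE]
6. A_y = -958/375  [G, E, A are collinear ∩ DA ⟂ GE]
   → A = (327/125, -958/375)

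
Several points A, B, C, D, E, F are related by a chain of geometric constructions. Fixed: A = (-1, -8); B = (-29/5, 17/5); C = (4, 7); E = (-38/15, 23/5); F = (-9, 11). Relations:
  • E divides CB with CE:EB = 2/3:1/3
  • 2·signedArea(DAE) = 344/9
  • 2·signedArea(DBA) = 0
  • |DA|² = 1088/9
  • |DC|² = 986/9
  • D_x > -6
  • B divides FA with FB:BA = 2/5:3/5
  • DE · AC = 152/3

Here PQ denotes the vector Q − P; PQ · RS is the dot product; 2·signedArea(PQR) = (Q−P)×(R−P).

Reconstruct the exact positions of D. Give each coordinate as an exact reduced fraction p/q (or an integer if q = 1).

D = (-79/15, 32/15)

1. D_x = -79/15  [2·signedArea(DBA) = 0 ∩ DE · AC = 152/3]
2. D_y = 32/15  [2·signedArea(DBA) = 0 ∩ DE · AC = 152/3]
   → D = (-79/15, 32/15)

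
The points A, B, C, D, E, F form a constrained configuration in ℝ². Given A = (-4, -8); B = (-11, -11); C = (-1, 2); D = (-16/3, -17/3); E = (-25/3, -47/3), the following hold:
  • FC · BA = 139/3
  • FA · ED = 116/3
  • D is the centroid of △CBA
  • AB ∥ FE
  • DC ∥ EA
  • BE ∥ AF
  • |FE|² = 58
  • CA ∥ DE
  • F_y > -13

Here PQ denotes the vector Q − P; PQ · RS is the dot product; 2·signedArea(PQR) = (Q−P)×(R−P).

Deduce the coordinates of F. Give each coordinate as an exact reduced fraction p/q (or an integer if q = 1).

F = (-4/3, -38/3)

1. F_x = -4/3  [AB ∥ FE ∩ BE ∥ AF]
2. F_y = -38/3  [AB ∥ FE ∩ BE ∥ AF]
   → F = (-4/3, -38/3)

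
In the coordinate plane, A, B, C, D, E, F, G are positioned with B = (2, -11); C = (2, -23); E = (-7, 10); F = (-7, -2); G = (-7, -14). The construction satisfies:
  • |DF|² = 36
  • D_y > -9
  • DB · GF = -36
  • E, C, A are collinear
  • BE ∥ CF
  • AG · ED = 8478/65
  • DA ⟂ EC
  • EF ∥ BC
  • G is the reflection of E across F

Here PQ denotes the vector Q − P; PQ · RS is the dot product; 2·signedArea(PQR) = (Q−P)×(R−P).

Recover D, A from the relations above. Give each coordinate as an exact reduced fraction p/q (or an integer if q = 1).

1. D_y = -8  [DB · GF = -36]
2. D_x = -7  [|DF|² = 36]
   → D = (-7, -8)
3. A_x = -158/65  [E, C, A are collinear ∩ DA ⟂ EC]
4. A_y = -439/65  [E, C, A are collinear ∩ DA ⟂ EC]
   → A = (-158/65, -439/65)

A = (-158/65, -439/65)
D = (-7, -8)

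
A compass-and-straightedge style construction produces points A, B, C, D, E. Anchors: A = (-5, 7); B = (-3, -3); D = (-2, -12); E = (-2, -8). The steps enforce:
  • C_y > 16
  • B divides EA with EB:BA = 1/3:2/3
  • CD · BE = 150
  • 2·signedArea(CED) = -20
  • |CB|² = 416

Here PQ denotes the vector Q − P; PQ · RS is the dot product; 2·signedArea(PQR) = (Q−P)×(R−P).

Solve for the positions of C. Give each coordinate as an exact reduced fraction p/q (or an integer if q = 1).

1. C_x = -7  [2·signedArea(CED) = -20 ∩ CD · BE = 150]
2. C_y = 17  [2·signedArea(CED) = -20 ∩ CD · BE = 150]
   → C = (-7, 17)

C = (-7, 17)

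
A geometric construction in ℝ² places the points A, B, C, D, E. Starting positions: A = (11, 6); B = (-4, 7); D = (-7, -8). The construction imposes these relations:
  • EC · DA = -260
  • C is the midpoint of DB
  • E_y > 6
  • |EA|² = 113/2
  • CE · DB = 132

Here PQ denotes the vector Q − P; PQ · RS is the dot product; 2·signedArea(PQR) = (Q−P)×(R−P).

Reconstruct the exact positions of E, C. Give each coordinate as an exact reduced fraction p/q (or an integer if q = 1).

1. C_x = -11/2  [C is the midpoint of DB]
2. C_y = -1/2  [C is the midpoint of DB]
   → C = (-11/2, -1/2)
3. E_x = 7/2  [EC · DA = -260 ∩ CE · DB = 132]
4. E_y = 13/2  [EC · DA = -260 ∩ CE · DB = 132]
   → E = (7/2, 13/2)

C = (-11/2, -1/2)
E = (7/2, 13/2)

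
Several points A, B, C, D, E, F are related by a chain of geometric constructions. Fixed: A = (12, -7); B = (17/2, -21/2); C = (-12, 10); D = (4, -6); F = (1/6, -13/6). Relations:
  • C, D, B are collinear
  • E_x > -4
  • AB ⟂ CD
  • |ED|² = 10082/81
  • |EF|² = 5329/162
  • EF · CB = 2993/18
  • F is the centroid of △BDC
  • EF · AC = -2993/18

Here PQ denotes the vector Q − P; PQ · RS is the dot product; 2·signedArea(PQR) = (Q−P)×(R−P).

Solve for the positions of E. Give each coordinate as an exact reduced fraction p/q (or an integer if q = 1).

1. E_x = -35/9  [EF · CB = 2993/18 ∩ EF · AC = -2993/18]
2. E_y = 17/9  [EF · CB = 2993/18 ∩ EF · AC = -2993/18]
   → E = (-35/9, 17/9)

E = (-35/9, 17/9)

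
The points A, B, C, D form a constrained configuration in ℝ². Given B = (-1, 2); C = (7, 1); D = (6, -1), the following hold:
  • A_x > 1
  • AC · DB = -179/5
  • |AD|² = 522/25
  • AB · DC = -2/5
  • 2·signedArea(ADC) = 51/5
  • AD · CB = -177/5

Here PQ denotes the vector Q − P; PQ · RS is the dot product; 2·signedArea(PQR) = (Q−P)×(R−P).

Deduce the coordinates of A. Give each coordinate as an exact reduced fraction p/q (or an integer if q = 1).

1. A_x = 9/5  [AD · CB = -177/5 ∩ 2·signedArea(ADC) = 51/5]
2. A_y = 4/5  [AD · CB = -177/5 ∩ 2·signedArea(ADC) = 51/5]
   → A = (9/5, 4/5)

A = (9/5, 4/5)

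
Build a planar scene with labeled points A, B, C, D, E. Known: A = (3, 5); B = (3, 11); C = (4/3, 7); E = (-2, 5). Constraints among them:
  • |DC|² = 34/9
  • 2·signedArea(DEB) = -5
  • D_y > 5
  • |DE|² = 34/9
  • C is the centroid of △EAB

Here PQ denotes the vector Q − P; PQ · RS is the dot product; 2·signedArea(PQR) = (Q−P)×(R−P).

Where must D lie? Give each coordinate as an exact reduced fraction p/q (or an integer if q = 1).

D = (-1/3, 6)

1. D_x = -1/3  [line -6·x + 5·y + -32 = 0 ∩ |DE|² = 34/9]
2. D_y = 6  [line -6·x + 5·y + -32 = 0 ∩ |DE|² = 34/9]
   → D = (-1/3, 6)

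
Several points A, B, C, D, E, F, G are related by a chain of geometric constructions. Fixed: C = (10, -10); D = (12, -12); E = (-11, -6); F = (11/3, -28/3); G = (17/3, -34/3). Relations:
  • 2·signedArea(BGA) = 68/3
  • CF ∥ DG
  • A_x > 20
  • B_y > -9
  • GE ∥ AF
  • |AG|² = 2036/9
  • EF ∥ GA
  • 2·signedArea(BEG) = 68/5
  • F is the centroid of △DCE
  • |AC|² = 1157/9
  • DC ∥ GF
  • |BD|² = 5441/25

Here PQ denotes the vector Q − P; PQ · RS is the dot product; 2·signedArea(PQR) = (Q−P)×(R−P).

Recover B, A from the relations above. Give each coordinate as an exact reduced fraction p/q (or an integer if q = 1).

1. B_x = -11/5  [line 16/3·x + 50/3·y + 2176/15 = 0 ∩ |BD|² = 5441/25]
2. B_y = -8  [line 16/3·x + 50/3·y + 2176/15 = 0 ∩ |BD|² = 5441/25]
   → B = (-11/5, -8)
3. A_x = 61/3  [2·signedArea(BGA) = 68/3 ∩ GE ∥ AF]
4. A_y = -44/3  [2·signedArea(BGA) = 68/3 ∩ GE ∥ AF]
   → A = (61/3, -44/3)

A = (61/3, -44/3)
B = (-11/5, -8)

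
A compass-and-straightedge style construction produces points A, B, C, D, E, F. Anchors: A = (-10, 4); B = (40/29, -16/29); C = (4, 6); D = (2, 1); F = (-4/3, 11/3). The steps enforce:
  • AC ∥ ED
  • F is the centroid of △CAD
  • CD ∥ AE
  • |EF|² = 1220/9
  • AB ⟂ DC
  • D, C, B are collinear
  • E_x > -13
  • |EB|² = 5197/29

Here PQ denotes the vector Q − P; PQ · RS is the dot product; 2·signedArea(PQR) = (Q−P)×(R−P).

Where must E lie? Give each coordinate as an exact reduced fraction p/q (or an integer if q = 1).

E = (-12, -1)

1. E_x = -12  [AC ∥ ED ∩ CD ∥ AE]
2. E_y = -1  [AC ∥ ED ∩ CD ∥ AE]
   → E = (-12, -1)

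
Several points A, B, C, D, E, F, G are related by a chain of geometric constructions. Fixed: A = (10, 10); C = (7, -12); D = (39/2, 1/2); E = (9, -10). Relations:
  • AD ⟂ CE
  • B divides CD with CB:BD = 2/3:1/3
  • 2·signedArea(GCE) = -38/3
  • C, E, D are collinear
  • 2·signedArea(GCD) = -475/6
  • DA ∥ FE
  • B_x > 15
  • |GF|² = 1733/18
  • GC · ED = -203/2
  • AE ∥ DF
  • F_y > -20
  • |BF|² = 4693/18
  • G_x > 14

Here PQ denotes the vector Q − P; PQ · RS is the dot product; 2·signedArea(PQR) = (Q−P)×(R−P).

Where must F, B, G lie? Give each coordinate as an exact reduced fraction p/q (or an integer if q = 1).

1. F_x = 37/2  [DA ∥ FE ∩ AE ∥ DF]
2. F_y = -39/2  [DA ∥ FE ∩ AE ∥ DF]
   → F = (37/2, -39/2)
3. B_x = 46/3  [B divides CD with CB:BD = 2/3:1/3]
4. B_y = -11/3  [B divides CD with CB:BD = 2/3:1/3]
   → B = (46/3, -11/3)
5. G_x = 15  [2·signedArea(GCE) = -38/3 ∩ GC · ED = -203/2]
6. G_y = -31/3  [2·signedArea(GCE) = -38/3 ∩ GC · ED = -203/2]
   → G = (15, -31/3)

B = (46/3, -11/3)
F = (37/2, -39/2)
G = (15, -31/3)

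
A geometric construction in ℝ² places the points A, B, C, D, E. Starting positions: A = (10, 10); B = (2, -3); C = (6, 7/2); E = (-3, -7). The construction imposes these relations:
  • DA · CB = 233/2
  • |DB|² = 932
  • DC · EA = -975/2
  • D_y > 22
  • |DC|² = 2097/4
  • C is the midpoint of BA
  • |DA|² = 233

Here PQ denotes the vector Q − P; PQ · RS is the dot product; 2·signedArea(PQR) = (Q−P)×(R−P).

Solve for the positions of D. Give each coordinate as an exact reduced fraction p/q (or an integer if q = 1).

D = (18, 23)

1. D_x = 18  [DA · CB = 233/2 ∩ DC · EA = -975/2]
2. D_y = 23  [DA · CB = 233/2 ∩ DC · EA = -975/2]
   → D = (18, 23)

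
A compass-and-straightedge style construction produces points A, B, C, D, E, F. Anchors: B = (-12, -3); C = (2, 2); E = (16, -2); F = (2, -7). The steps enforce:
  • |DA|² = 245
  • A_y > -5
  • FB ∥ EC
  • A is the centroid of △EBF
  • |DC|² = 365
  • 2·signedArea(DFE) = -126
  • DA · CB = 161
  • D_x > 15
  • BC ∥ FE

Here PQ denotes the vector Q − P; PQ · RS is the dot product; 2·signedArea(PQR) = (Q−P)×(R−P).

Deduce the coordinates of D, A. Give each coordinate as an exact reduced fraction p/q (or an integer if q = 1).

1. D_x = 16  [line -5·x + 14·y + 234 = 0 ∩ |DC|² = 365]
2. D_y = -11  [line -5·x + 14·y + 234 = 0 ∩ |DC|² = 365]
   → D = (16, -11)
3. A_x = 2  [DA · CB = 161 ∩ A is the centroid of △EBF]
4. A_y = -4  [DA · CB = 161 ∩ A is the centroid of △EBF]
   → A = (2, -4)

A = (2, -4)
D = (16, -11)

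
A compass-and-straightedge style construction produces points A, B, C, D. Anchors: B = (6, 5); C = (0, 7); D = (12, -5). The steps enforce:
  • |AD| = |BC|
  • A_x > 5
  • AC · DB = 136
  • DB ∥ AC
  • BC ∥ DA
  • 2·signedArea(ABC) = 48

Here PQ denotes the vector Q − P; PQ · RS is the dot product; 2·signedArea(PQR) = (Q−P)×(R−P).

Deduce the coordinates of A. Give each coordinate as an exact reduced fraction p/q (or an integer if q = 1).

1. A_x = 6  [DB ∥ AC ∩ BC ∥ DA]
2. A_y = -3  [DB ∥ AC ∩ BC ∥ DA]
   → A = (6, -3)

A = (6, -3)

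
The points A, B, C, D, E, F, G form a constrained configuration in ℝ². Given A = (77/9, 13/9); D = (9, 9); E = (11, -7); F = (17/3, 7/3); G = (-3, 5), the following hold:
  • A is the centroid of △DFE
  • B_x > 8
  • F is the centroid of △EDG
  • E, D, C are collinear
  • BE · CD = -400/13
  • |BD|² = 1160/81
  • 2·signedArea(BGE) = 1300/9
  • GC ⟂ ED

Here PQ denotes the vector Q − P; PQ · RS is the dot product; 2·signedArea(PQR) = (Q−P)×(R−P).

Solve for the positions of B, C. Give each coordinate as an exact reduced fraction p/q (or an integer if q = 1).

1. B_x = 79/9  [line 12·x + 14·y + -1606/9 = 0 ∩ |BD|² = 1160/81]
2. B_y = 47/9  [line 12·x + 14·y + -1606/9 = 0 ∩ |BD|² = 1160/81]
   → B = (79/9, 47/9)
3. C_x = 121/13  [E, D, C are collinear ∩ GC ⟂ ED]
4. C_y = 85/13  [E, D, C are collinear ∩ GC ⟂ ED]
   → C = (121/13, 85/13)

B = (79/9, 47/9)
C = (121/13, 85/13)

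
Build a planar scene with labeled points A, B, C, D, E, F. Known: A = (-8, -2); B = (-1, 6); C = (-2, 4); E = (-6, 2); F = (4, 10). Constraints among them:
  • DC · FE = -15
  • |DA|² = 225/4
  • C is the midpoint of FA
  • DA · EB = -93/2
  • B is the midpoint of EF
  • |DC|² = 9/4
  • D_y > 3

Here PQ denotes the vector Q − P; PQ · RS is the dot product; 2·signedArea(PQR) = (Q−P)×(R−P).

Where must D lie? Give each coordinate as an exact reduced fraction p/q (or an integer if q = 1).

D = (-7/2, 4)

1. D_x = -7/2  [line -5·x + -4·y + -3/2 = 0 ∩ |DC|² = 9/4]
2. D_y = 4  [line -5·x + -4·y + -3/2 = 0 ∩ |DC|² = 9/4]
   → D = (-7/2, 4)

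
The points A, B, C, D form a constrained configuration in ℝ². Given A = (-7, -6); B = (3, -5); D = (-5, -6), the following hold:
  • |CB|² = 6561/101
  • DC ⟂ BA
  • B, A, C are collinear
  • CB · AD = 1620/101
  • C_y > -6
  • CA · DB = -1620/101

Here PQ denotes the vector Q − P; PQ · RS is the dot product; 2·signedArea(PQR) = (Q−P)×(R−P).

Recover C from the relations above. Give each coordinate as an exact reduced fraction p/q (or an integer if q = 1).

C = (-507/101, -586/101)

1. C_x = -507/101  [B, A, C are collinear ∩ DC ⟂ BA]
2. C_y = -586/101  [B, A, C are collinear ∩ DC ⟂ BA]
   → C = (-507/101, -586/101)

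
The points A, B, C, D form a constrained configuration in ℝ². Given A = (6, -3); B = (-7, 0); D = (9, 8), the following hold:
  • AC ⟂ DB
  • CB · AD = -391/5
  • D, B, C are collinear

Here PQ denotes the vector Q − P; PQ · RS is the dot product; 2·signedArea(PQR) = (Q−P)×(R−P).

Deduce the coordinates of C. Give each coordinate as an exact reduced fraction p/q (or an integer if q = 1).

C = (11/5, 23/5)

1. C_x = 11/5  [D, B, C are collinear ∩ AC ⟂ DB]
2. C_y = 23/5  [D, B, C are collinear ∩ AC ⟂ DB]
   → C = (11/5, 23/5)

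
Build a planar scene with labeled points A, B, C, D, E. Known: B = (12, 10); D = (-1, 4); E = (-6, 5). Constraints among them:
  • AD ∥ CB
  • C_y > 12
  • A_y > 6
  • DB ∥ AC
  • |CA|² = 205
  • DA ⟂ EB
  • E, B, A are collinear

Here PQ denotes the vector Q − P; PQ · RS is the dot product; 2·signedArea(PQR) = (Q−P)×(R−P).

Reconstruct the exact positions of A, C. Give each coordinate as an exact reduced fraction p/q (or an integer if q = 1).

1. A_x = -564/349  [E, B, A are collinear ∩ DA ⟂ EB]
2. A_y = 2170/349  [E, B, A are collinear ∩ DA ⟂ EB]
   → A = (-564/349, 2170/349)
3. C_x = 3973/349  [AD ∥ CB ∩ DB ∥ AC]
4. C_y = 4264/349  [AD ∥ CB ∩ DB ∥ AC]
   → C = (3973/349, 4264/349)

A = (-564/349, 2170/349)
C = (3973/349, 4264/349)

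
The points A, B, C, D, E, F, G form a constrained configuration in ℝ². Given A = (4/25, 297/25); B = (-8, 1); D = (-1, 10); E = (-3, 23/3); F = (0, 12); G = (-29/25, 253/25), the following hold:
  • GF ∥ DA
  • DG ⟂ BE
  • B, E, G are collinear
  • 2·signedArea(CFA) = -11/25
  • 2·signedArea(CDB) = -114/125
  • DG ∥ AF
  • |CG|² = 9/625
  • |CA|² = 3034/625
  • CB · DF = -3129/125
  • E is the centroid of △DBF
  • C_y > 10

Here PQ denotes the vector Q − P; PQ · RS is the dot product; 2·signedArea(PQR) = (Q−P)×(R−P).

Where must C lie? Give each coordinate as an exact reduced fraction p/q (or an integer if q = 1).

1. C_x = -133/125  [2·signedArea(CFA) = -11/25 ∩ 2·signedArea(CDB) = -114/125]
2. C_y = 1256/125  [2·signedArea(CFA) = -11/25 ∩ 2·signedArea(CDB) = -114/125]
   → C = (-133/125, 1256/125)

C = (-133/125, 1256/125)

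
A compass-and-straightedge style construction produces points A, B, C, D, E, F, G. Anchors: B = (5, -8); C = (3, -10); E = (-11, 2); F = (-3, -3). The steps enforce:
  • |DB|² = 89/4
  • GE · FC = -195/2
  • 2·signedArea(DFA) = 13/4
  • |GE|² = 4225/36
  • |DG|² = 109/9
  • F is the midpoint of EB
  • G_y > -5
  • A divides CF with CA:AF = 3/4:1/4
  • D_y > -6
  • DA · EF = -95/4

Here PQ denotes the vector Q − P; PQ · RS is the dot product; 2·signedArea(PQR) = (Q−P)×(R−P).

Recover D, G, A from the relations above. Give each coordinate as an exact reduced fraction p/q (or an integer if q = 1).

1. G_x = -7/3  [line -6·x + 7·y + 35/2 = 0 ∩ |GE|² = 4225/36]
2. G_y = -9/2  [line -6·x + 7·y + 35/2 = 0 ∩ |GE|² = 4225/36]
   → G = (-7/3, -9/2)
3. A_x = -3/2  [A divides CF with CA:AF = 3/4:1/4]
4. A_y = -19/4  [A divides CF with CA:AF = 3/4:1/4]
   → A = (-3/2, -19/4)
5. D_x = 1  [2·signedArea(DFA) = 13/4 ∩ DA · EF = -95/4]
6. D_y = -11/2  [2·signedArea(DFA) = 13/4 ∩ DA · EF = -95/4]
   → D = (1, -11/2)

A = (-3/2, -19/4)
D = (1, -11/2)
G = (-7/3, -9/2)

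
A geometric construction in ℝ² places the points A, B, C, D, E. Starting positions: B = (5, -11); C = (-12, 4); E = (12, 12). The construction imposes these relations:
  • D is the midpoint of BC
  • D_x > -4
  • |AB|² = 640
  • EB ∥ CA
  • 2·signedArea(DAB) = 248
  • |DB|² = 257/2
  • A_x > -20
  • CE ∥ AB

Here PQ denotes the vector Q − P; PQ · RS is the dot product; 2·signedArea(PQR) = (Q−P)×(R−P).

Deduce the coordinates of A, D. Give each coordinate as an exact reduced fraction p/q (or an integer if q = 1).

A = (-19, -19)
D = (-7/2, -7/2)

1. A_x = -19  [CE ∥ AB ∩ EB ∥ CA]
2. A_y = -19  [CE ∥ AB ∩ EB ∥ CA]
   → A = (-19, -19)
3. D_x = -7/2  [D is the midpoint of BC]
4. D_y = -7/2  [D is the midpoint of BC]
   → D = (-7/2, -7/2)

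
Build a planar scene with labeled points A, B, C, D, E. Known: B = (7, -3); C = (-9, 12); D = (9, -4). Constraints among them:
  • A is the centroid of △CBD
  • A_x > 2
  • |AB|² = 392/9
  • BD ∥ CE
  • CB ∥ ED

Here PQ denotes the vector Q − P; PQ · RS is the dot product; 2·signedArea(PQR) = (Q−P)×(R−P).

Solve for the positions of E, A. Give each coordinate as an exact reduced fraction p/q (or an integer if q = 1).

A = (7/3, 5/3)
E = (-7, 11)

1. E_x = -7  [CB ∥ ED ∩ BD ∥ CE]
2. E_y = 11  [CB ∥ ED ∩ BD ∥ CE]
   → E = (-7, 11)
3. A_x = 7/3  [A is the centroid of △CBD]
4. A_y = 5/3  [A is the centroid of △CBD]
   → A = (7/3, 5/3)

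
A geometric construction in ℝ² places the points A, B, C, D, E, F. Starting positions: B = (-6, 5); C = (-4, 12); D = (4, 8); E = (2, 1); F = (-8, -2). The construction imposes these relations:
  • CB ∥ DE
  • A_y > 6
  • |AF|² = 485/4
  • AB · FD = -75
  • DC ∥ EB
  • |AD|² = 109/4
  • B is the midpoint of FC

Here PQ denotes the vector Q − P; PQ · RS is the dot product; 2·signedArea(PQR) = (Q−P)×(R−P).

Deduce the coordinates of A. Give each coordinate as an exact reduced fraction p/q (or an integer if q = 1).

1. A_x = -1  [line -12·x + -10·y + 53 = 0 ∩ |AD|² = 109/4]
2. A_y = 13/2  [line -12·x + -10·y + 53 = 0 ∩ |AD|² = 109/4]
   → A = (-1, 13/2)

A = (-1, 13/2)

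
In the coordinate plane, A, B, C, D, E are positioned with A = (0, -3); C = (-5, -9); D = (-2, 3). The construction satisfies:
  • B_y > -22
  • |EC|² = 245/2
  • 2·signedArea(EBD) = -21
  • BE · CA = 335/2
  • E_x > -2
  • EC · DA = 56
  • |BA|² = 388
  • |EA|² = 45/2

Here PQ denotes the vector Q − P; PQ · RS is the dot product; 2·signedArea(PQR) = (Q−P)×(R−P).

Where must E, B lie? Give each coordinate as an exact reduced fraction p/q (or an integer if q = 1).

1. E_x = -3/2  [line -2·x + 6·y + -12 = 0 ∩ |EA|² = 45/2]
2. E_y = 3/2  [line -2·x + 6·y + -12 = 0 ∩ |EA|² = 45/2]
   → E = (-3/2, 3/2)
3. B_x = -8  [2·signedArea(EBD) = -21 ∩ BE · CA = 335/2]
4. B_y = -21  [2·signedArea(EBD) = -21 ∩ BE · CA = 335/2]
   → B = (-8, -21)

B = (-8, -21)
E = (-3/2, 3/2)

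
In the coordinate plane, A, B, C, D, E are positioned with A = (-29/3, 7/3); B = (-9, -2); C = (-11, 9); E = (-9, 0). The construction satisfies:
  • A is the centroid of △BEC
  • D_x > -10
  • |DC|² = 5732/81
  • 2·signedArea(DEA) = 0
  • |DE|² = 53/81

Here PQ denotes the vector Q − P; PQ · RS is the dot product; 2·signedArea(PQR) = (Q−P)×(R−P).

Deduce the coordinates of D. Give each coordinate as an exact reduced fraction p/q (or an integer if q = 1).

1. D_x = -83/9  [line -7/3·x + -2/3·y + -21 = 0 ∩ |DC|² = 5732/81]
2. D_y = 7/9  [line -7/3·x + -2/3·y + -21 = 0 ∩ |DC|² = 5732/81]
   → D = (-83/9, 7/9)

D = (-83/9, 7/9)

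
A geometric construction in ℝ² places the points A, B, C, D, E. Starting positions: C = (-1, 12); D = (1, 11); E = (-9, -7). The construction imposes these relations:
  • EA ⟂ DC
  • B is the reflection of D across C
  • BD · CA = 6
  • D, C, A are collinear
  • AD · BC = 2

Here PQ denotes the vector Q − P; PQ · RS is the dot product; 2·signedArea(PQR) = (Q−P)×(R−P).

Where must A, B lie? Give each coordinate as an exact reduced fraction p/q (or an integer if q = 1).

1. A_x = 1/5  [D, C, A are collinear ∩ EA ⟂ DC]
2. A_y = 57/5  [D, C, A are collinear ∩ EA ⟂ DC]
   → A = (1/5, 57/5)
3. B_x = -3  [B is the reflection of D across C]
4. B_y = 13  [B is the reflection of D across C]
   → B = (-3, 13)

A = (1/5, 57/5)
B = (-3, 13)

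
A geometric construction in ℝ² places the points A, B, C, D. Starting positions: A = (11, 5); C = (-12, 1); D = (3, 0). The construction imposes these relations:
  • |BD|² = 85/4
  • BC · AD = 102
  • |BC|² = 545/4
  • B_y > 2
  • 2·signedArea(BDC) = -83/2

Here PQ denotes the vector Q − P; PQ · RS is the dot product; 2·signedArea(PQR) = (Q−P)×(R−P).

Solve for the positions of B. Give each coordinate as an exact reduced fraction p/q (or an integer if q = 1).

1. B_x = -1/2  [BC · AD = 102 ∩ 2·signedArea(BDC) = -83/2]
2. B_y = 3  [BC · AD = 102 ∩ 2·signedArea(BDC) = -83/2]
   → B = (-1/2, 3)

B = (-1/2, 3)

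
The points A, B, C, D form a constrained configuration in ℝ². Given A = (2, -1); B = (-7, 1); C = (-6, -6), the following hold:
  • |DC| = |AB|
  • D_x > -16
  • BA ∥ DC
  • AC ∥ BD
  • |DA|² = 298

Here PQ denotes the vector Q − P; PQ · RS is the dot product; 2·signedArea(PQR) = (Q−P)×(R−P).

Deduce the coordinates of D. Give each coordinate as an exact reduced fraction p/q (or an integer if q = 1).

1. D_x = -15  [BA ∥ DC ∩ AC ∥ BD]
2. D_y = -4  [BA ∥ DC ∩ AC ∥ BD]
   → D = (-15, -4)

D = (-15, -4)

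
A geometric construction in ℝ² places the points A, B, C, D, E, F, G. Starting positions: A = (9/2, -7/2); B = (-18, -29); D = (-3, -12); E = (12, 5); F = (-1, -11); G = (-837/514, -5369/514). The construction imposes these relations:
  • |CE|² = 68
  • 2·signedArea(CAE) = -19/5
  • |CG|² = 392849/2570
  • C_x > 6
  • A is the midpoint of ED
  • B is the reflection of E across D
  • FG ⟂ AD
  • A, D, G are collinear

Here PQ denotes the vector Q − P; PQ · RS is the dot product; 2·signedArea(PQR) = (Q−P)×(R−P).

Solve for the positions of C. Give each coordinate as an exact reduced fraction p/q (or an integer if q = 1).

1. C_x = 34/5  [line -17/2·x + 15/2·y + 683/10 = 0 ∩ |CG|² = 392849/2570]
2. C_y = -7/5  [line -17/2·x + 15/2·y + 683/10 = 0 ∩ |CG|² = 392849/2570]
   → C = (34/5, -7/5)

C = (34/5, -7/5)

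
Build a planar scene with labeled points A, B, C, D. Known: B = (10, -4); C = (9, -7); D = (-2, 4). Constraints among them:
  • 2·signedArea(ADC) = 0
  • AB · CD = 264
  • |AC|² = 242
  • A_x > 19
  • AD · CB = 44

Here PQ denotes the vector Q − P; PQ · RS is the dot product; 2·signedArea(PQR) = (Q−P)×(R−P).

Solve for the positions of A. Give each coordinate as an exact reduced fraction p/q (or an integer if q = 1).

A = (20, -18)

1. A_x = 20  [2·signedArea(ADC) = 0 ∩ AD · CB = 44]
2. A_y = -18  [2·signedArea(ADC) = 0 ∩ AD · CB = 44]
   → A = (20, -18)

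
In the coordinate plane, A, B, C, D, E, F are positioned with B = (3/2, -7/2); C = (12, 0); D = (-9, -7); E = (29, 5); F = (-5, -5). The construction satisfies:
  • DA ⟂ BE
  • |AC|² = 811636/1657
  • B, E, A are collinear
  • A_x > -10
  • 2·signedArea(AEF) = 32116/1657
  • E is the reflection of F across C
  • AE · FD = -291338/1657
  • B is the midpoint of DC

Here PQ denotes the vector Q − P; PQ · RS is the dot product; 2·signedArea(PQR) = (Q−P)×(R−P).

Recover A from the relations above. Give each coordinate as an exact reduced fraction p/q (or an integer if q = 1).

1. A_x = -15032/1657  [B, E, A are collinear ∩ DA ⟂ BE]
2. A_y = -11214/1657  [B, E, A are collinear ∩ DA ⟂ BE]
   → A = (-15032/1657, -11214/1657)

A = (-15032/1657, -11214/1657)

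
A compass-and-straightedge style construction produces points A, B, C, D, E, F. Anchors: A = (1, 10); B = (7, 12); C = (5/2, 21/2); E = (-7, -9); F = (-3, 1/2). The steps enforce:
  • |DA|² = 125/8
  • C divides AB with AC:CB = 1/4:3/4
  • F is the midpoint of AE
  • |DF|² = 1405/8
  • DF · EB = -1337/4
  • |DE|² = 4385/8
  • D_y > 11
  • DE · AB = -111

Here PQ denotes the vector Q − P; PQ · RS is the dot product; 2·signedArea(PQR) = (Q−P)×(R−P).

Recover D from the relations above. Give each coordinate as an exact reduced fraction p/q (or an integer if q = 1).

D = (19/4, 45/4)

1. D_x = 19/4  [DE · AB = -111 ∩ DF · EB = -1337/4]
2. D_y = 45/4  [DE · AB = -111 ∩ DF · EB = -1337/4]
   → D = (19/4, 45/4)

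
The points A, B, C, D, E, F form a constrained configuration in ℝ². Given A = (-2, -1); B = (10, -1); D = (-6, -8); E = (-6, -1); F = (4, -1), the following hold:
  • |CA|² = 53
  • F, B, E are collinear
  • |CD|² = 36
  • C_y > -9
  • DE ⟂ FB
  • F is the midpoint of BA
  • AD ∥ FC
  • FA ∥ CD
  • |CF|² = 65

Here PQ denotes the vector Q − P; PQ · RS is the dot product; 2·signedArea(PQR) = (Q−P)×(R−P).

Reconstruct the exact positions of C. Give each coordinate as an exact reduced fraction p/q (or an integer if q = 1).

1. C_x = 0  [FA ∥ CD ∩ AD ∥ FC]
2. C_y = -8  [FA ∥ CD ∩ AD ∥ FC]
   → C = (0, -8)

C = (0, -8)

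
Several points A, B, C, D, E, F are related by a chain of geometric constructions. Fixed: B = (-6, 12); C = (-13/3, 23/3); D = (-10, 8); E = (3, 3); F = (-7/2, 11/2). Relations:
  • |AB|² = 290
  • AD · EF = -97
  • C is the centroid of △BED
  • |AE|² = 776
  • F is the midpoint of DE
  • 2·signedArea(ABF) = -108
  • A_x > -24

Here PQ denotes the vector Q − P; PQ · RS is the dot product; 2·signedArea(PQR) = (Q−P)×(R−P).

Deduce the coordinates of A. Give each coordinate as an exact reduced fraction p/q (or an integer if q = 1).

1. A_x = -23  [AD · EF = -97 ∩ 2·signedArea(ABF) = -108]
2. A_y = 13  [AD · EF = -97 ∩ 2·signedArea(ABF) = -108]
   → A = (-23, 13)

A = (-23, 13)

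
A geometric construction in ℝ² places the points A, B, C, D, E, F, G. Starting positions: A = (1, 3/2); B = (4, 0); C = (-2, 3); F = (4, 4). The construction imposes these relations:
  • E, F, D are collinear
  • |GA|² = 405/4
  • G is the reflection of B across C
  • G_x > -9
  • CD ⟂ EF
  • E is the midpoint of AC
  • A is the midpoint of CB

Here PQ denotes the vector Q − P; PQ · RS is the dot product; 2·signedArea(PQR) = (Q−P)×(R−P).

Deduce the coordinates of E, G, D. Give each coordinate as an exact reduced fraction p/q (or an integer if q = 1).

D = (-578/373, 687/373)
E = (-1/2, 9/4)
G = (-8, 6)

1. E_x = -1/2  [E is the midpoint of AC]
2. E_y = 9/4  [E is the midpoint of AC]
   → E = (-1/2, 9/4)
3. G_x = -8  [G is the reflection of B across C]
4. G_y = 6  [G is the reflection of B across C]
   → G = (-8, 6)
5. D_x = -578/373  [E, F, D are collinear ∩ CD ⟂ EF]
6. D_y = 687/373  [E, F, D are collinear ∩ CD ⟂ EF]
   → D = (-578/373, 687/373)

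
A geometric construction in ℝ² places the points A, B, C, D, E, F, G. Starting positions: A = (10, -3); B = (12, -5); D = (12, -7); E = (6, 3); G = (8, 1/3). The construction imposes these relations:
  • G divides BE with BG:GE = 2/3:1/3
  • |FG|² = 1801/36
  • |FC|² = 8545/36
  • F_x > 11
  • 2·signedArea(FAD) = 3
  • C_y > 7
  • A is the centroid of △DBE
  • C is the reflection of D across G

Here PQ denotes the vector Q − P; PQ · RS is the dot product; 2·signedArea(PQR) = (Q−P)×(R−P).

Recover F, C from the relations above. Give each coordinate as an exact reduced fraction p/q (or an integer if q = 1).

1. F_x = 12  [line 4·x + 2·y + -37 = 0 ∩ |FG|² = 1801/36]
2. F_y = -11/2  [line 4·x + 2·y + -37 = 0 ∩ |FG|² = 1801/36]
   → F = (12, -11/2)
3. C_x = 4  [C is the reflection of D across G]
4. C_y = 23/3  [C is the reflection of D across G]
   → C = (4, 23/3)

C = (4, 23/3)
F = (12, -11/2)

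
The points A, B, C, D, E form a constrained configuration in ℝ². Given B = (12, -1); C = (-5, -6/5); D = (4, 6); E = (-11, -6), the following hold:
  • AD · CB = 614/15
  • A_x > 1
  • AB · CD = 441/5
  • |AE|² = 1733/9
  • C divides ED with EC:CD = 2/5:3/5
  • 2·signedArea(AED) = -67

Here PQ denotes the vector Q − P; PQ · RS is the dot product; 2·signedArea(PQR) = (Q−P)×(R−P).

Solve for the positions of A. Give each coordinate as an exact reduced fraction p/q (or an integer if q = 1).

A = (5/3, -1/3)

1. A_x = 5/3  [AB · CD = 441/5 ∩ AD · CB = 614/15]
2. A_y = -1/3  [AB · CD = 441/5 ∩ AD · CB = 614/15]
   → A = (5/3, -1/3)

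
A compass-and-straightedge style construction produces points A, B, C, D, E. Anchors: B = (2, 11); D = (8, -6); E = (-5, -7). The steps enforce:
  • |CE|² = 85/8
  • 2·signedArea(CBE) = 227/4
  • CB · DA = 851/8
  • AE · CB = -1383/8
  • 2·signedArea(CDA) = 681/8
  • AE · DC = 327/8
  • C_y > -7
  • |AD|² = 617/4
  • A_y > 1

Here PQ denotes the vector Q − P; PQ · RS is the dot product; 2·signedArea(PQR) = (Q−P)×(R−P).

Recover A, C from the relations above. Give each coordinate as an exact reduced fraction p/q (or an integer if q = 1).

A = (-3/2, 2)
C = (-7/4, -27/4)

1. C_x = -7/4  [line 18·x + -7·y + -63/4 = 0 ∩ |CE|² = 85/8]
2. C_y = -27/4  [line 18·x + -7·y + -63/4 = 0 ∩ |CE|² = 85/8]
   → C = (-7/4, -27/4)
3. A_x = -3/2  [AE · CB = -1383/8 ∩ AE · DC = 327/8]
4. A_y = 2  [AE · CB = -1383/8 ∩ AE · DC = 327/8]
   → A = (-3/2, 2)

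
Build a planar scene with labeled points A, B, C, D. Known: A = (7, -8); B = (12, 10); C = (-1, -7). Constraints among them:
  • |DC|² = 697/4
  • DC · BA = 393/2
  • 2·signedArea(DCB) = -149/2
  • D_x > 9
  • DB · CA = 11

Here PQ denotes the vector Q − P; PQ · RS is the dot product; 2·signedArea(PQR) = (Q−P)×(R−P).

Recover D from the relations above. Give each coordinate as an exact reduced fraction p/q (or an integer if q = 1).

1. D_x = 19/2  [DB · CA = 11 ∩ 2·signedArea(DCB) = -149/2]
2. D_y = 1  [DB · CA = 11 ∩ 2·signedArea(DCB) = -149/2]
   → D = (19/2, 1)

D = (19/2, 1)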